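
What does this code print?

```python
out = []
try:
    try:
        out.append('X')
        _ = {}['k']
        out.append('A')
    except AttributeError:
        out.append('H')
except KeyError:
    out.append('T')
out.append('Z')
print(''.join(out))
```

Execution trace: 'X' (try body) → 'T' (outer except KeyError) → 'Z' (after the try/except). Output: XTZ

Answer: XTZ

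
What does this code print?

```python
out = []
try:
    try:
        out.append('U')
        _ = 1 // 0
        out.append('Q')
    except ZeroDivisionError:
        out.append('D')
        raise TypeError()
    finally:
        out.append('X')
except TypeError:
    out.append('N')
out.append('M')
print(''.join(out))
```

Execution trace: 'U' (try body) → 'D' (except ZeroDivisionError) → 'X' (finally) → 'N' (outer except TypeError) → 'M' (after the try/except). Output: UDXNM

Answer: UDXNM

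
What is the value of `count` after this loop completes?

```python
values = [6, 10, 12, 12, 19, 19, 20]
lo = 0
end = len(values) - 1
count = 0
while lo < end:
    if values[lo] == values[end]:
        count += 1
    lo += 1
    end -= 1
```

Count matching pairs from ends
`count` takes the values: 0

Answer: 0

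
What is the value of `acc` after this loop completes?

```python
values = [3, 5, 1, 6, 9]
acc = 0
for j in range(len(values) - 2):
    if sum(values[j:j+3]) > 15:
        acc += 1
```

Count windows with sum > 15
`acc` takes the values: 0 → 1

Answer: 1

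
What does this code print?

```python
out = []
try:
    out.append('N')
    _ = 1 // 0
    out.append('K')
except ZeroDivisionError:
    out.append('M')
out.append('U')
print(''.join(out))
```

Execution trace: 'N' (try body) → 'M' (except ZeroDivisionError) → 'U' (after the try/except). Output: NMU

Answer: NMU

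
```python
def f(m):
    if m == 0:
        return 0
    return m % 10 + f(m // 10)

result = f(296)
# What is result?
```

Sum of digits of 296: 6 + 9 + 2 = 17

Answer: 17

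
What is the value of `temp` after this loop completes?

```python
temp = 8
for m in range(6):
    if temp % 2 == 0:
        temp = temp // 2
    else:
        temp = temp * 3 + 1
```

Collatz-style transformation from 8
`temp` takes the values: 8 → 4 → 2 → 1 → 4 → 2 → 1

Answer: 1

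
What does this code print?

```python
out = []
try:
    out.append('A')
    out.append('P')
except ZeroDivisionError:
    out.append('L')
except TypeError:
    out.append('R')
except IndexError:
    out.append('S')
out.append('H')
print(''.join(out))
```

Execution trace: 'A' (try body) → 'P' (try body, no exception) → 'H' (after the try/except). Output: APH

Answer: APH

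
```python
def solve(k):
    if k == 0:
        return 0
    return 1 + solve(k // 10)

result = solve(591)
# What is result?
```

Count of digits of 591: 3

Answer: 3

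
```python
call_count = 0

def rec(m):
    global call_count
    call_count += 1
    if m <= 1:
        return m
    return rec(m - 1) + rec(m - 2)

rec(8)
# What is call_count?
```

Calls(m) = 1 + Calls(m-1) + Calls(m-2); Calls(0)=Calls(1)=1. For m=8 this gives 67.

Answer: 67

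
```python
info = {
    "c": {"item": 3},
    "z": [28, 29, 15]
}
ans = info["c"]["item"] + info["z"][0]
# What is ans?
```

Trace:
`info = { ...` → info = {'c': {'item': 3}, 'z': [28, 29, 15]}
`ans = info["c"]["item"] + info["z"][0]` → ans = 31
So ans = 31

Answer: 31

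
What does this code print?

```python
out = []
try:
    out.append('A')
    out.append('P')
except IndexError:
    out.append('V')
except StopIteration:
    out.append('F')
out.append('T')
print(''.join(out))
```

Execution trace: 'A' (try body) → 'P' (try body, no exception) → 'T' (after the try/except). Output: APT

Answer: APT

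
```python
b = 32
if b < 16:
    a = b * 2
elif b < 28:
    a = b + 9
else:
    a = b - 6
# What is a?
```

Trace:
`b = 32` → b = 32
`if b < 16: ...` → b < 16 is False, b < 28 is False, take else branch → a = 26
So a = 26

Answer: 26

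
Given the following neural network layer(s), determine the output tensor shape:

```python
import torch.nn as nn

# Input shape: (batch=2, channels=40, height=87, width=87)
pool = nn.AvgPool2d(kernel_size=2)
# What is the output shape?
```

Input: (2, 40, 87, 87) -> Output: (2, 40, 43, 43)

Answer: (2, 40, 43, 43)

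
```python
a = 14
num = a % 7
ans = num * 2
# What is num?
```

Trace:
`a = 14` → a = 14
`num = a % 7` → num = 0
`ans = num * 2` → ans = 0
So num = 0

Answer: 0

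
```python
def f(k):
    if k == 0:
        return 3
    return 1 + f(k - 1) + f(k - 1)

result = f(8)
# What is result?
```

f(k) = 1 + 2·f(k-1), f(0)=3. Closed form: (3+1)·2^8 - 1 = 1023.

Answer: 1023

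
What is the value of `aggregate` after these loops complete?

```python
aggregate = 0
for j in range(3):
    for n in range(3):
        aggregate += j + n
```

Sum of all j+n for j,n in 3x3
`aggregate` takes the values: 0 → 1 → 3 → 4 → 6 → 9 → 11 → 14 → 18

Answer: 18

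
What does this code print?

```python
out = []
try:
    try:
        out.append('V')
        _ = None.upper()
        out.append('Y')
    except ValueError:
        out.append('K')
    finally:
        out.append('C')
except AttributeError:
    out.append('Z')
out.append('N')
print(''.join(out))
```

Execution trace: 'V' (inner try body) → 'C' (inner finally) → 'Z' (outer except AttributeError) → 'N' (after the try/except). Output: VCZN

Answer: VCZN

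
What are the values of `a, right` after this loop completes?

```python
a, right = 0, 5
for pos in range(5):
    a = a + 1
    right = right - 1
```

a goes 0→5, right goes 5→0
`a, right` takes the values: (0, 5) → (1, 5) → (1, 4) → (2, 4) → (2, 3) → (3, 3) → (3, 2) → (4, 2) → (4, 1) → (5, 1) → (5, 0)

Answer: 5, 0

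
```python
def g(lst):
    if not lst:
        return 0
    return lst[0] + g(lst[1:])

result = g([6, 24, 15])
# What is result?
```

6 + 24 + 15 + 0 = 45

Answer: 45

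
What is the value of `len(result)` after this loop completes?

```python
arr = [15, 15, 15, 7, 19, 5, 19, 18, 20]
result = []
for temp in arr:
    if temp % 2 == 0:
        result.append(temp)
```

Count even numbers in [15, 15, 15, 7, 19, 5, 19, 18, 20]
`result` takes the values: [] → [18] → [18, 20]
So `len(result)` = 2

Answer: 2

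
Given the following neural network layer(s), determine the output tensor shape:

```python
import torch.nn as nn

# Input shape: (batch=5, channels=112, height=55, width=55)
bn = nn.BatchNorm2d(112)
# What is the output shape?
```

Input: (5, 112, 55, 55) -> Output: (5, 112, 55, 55)

Answer: (5, 112, 55, 55)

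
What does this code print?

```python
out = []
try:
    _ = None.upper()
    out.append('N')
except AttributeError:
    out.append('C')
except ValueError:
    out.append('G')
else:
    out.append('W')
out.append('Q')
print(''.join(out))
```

Execution trace: 'C' (except AttributeError) → 'Q' (after the try/except). Output: CQ

Answer: CQ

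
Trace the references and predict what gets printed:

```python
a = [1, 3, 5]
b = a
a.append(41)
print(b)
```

Key concept: basic list aliasing.
Step by step:
`a = [1, 3, 5]` → a = [1, 3, 5]
`b = a` → b = [1, 3, 5] (same object as a)
`a.append(41)` → a = [1, 3, 5, 41] (same object as b); b = [1, 3, 5, 41] (same object as a)
`print(b)` → prints [1, 3, 5, 41]

Answer: [1, 3, 5, 41]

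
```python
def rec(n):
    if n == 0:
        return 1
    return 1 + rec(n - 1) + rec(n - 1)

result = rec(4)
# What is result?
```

rec(n) = 1 + 2·rec(n-1), rec(0)=1. Closed form: (1+1)·2^4 - 1 = 31.

Answer: 31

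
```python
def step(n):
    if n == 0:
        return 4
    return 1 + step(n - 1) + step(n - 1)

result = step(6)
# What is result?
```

step(n) = 1 + 2·step(n-1), step(0)=4. Closed form: (4+1)·2^6 - 1 = 319.

Answer: 319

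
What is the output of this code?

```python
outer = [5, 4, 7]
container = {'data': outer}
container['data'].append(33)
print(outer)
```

Key concept: dict holds reference to list.
Step by step:
`outer = [5, 4, 7]` → outer = [5, 4, 7]
`container = {'data': outer}` → container = {'data': [5, 4, 7]}
`container['data'].append(33)` → outer = [5, 4, 7, 33]; container = {'data': [5, 4, 7, 33]}
`print(outer)` → prints [5, 4, 7, 33]

Answer: [5, 4, 7, 33]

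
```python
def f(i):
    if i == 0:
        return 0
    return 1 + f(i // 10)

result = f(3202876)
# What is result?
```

Count of digits of 3202876: 7

Answer: 7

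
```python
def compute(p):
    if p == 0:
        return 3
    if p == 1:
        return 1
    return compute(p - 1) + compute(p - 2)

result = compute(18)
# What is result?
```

Build up from base cases: compute(0)=3, compute(1)=1, compute(2)=4, compute(3)=5, compute(4)=9, compute(5)=14, compute(6)=23, ..., compute(18)=7375

Answer: 7375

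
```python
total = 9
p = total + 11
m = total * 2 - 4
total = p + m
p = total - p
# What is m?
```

Trace:
`total = 9` → total = 9
`p = total + 11` → p = 20
`m = total * 2 - 4` → m = 14
`total = p + m` → total = 34
`p = total - p` → p = 14
So m = 14

Answer: 14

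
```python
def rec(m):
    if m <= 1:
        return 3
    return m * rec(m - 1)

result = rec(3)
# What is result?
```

rec(3) = 3 * 2 * 3 = 18

Answer: 18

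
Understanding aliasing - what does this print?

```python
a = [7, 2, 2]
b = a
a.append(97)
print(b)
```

Key concept: basic list aliasing.
Step by step:
`a = [7, 2, 2]` → a = [7, 2, 2]
`b = a` → b = [7, 2, 2] (same object as a)
`a.append(97)` → a = [7, 2, 2, 97] (same object as b); b = [7, 2, 2, 97] (same object as a)
`print(b)` → prints [7, 2, 2, 97]

Answer: [7, 2, 2, 97]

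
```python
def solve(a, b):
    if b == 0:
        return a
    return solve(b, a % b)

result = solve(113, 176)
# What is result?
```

solve(113, 176) -> solve(176, 113) -> solve(113, 63) -> solve(63, 50) -> solve(50, 13) -> solve(13, 11) -> solve(11, 2) -> solve(2, 1) -> solve(1, 0) -> 1

Answer: 1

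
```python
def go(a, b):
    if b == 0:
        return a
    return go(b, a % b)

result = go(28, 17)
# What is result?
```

go(28, 17) -> go(17, 11) -> go(11, 6) -> go(6, 5) -> go(5, 1) -> go(1, 0) -> 1

Answer: 1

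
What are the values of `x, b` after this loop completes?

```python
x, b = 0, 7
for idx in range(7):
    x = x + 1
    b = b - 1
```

x goes 0→7, b goes 7→0
`x, b` takes the values: (0, 7) → (1, 7) → (1, 6) → (2, 6) → (2, 5) → (3, 5) → (3, 4) → (4, 4) → (4, 3) → (5, 3) → (5, 2) → (6, 2) → (6, 1) → (7, 1) → (7, 0)

Answer: 7, 0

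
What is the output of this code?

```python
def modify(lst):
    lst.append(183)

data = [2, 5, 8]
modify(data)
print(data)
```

Key concept: function modifies passed list.
Step by step:
`data = [2, 5, 8]` → data = [2, 5, 8]
`modify(data)` → data = [2, 5, 8, 183]
`print(data)` → prints [2, 5, 8, 183]

Answer: [2, 5, 8, 183]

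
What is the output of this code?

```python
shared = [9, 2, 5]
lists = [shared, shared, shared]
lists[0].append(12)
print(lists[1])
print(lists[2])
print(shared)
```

Key concept: list of same reference.
Step by step:
`shared = [9, 2, 5]` → shared = [9, 2, 5]
`lists = [shared, shared, shared]` → lists = [[9, 2, 5], [9, 2, 5], [9, 2, 5]]
`lists[0].append(12)` → shared = [9, 2, 5, 12]; lists = [[9, 2, 5, 12], [9, 2, 5, 12], [9, 2, 5, 12]]
`print(lists[1])` → prints [9, 2, 5, 12]
`print(lists[2])` → prints [9, 2, 5, 12]
`print(shared)` → prints [9, 2, 5, 12]

Answer:
[9, 2, 5, 12]
[9, 2, 5, 12]
[9, 2, 5, 12]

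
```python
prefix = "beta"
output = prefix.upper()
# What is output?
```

Trace:
`prefix = "beta"` → prefix = 'beta'
`output = prefix.upper()` → output = 'BETA'
So output = 'BETA'

Answer: 'BETA'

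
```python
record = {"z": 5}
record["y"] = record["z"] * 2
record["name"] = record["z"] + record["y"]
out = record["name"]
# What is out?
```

Trace:
`record = {"z": 5}` → record = {'z': 5}
`record["y"] = record["z"] * 2` → record = {'z': 5, 'y': 10}
`record["name"] = record["z"] + record["y"]` → record = {'z': 5, 'y': 10, 'name': 15}
`out = record["name"]` → out = 15
So out = 15

Answer: 15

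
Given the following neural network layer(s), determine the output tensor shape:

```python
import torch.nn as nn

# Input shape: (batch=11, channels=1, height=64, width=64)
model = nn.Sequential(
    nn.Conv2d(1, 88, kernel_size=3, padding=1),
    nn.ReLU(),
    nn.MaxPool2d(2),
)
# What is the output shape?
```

Input: (11, 1, 64, 64) -> after Conv2d: (11, 88, 64, 64) -> after ReLU: (11, 88, 64, 64) -> Output: (11, 88, 32, 32)

Answer: (11, 88, 32, 32)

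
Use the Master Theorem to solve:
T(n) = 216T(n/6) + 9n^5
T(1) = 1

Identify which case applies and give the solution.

a=216, b=6, f(n)=9n^5. log_6(216) = 3. Since c=5 > 3 and the regularity condition holds (216(n/6)^5 = (216/6^5)n^5 with 216/6^5 < 1), Case 3 applies: T(n) = Θ(f(n)) = O(n^5).

Answer: O(n^5) - Case 3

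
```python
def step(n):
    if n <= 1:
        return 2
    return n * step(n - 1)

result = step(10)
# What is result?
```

step(10) = 10 * 9 * 8 * 7 * 6 * 5 * 4 * 3 * 2 * 2 = 7257600

Answer: 7257600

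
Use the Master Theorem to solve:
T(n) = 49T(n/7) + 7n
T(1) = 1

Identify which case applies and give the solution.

a=49, b=7, f(n)=7n. log_7(49) = 2. Since c=1 < 2, Case 1 applies: T(n) = Θ(n^log_b(a)) = O(n^2).

Answer: O(n^2) - Case 1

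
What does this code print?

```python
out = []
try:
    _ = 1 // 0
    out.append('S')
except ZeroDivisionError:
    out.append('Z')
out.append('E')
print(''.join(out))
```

Execution trace: 'Z' (except ZeroDivisionError) → 'E' (after the try/except). Output: ZE

Answer: ZE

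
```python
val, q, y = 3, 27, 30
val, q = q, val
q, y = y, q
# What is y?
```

Trace:
`val, q, y = 3, 27, 30` → val = 3; q = 27; y = 30
`val, q = q, val` → val = 27; q = 3
`q, y = y, q` → q = 30; y = 3
So y = 3

Answer: 3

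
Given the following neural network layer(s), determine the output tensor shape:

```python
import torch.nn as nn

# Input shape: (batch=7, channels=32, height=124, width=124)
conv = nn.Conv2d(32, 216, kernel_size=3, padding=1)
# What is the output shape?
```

Input: (7, 32, 124, 124) -> Output: (7, 216, 124, 124)

Answer: (7, 216, 124, 124)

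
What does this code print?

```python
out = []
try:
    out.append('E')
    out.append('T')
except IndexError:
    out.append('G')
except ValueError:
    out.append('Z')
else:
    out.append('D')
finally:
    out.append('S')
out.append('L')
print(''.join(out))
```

Execution trace: 'E' (try body) → 'T' (try body, no exception) → 'D' (else) → 'S' (finally) → 'L' (after the try/except). Output: ETDSL

Answer: ETDSL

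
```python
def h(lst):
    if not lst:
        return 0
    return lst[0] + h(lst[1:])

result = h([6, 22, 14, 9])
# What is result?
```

6 + 22 + 14 + 9 + 0 = 51

Answer: 51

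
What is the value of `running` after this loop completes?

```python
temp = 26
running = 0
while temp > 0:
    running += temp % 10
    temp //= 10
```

Sum digits of 26
`running` takes the values: 0 → 6 → 8

Answer: 8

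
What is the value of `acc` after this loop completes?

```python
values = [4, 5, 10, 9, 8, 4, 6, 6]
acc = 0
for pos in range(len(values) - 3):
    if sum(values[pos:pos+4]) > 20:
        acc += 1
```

Count windows with sum > 20
`acc` takes the values: 0 → 1 → 2 → 3 → 4 → 5

Answer: 5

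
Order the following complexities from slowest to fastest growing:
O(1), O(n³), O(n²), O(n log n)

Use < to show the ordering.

Ordered by growth rate: O(1) < O(n log n) < O(n²) < O(n³)

Answer: O(1) < O(n log n) < O(n²) < O(n³)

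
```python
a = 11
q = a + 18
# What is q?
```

Trace:
`a = 11` → a = 11
`q = a + 18` → q = 29
So q = 29

Answer: 29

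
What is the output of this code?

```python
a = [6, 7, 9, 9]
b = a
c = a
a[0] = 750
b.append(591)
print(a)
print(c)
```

Key concept: multiple aliases.
Step by step:
`a = [6, 7, 9, 9]` → a = [6, 7, 9, 9]
`b = a` → b = [6, 7, 9, 9] (same object as a)
`c = a` → c = [6, 7, 9, 9] (same object as a, b)
`a[0] = 750` → a = [750, 7, 9, 9] (same object as b, c); b = [750, 7, 9, 9] (same object as a, c); c = [750, 7, 9, 9] (same object as a, b)
`b.append(591)` → a = [750, 7, 9, 9, 591] (same object as b, c); b = [750, 7, 9, 9, 591] (same object as a, c); c = [750, 7, 9, 9, 591] (same object as a, b)
`print(a)` → prints [750, 7, 9, 9, 591]
`print(c)` → prints [750, 7, 9, 9, 591]

Answer:
[750, 7, 9, 9, 591]
[750, 7, 9, 9, 591]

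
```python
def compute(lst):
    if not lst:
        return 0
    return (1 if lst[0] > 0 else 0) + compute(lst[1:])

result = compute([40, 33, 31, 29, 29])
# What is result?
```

Count of positive elements in [40, 33, 31, 29, 29] = 5

Answer: 5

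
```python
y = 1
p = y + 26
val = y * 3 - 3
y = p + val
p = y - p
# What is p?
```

Trace:
`y = 1` → y = 1
`p = y + 26` → p = 27
`val = y * 3 - 3` → val = 0
`y = p + val` → y = 27
`p = y - p` → p = 0
So p = 0

Answer: 0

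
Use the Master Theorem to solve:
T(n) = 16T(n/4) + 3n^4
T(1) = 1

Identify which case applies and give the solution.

a=16, b=4, f(n)=3n^4. log_4(16) = 2. Since c=4 > 2 and the regularity condition holds (16(n/4)^4 = (16/4^4)n^4 with 16/4^4 < 1), Case 3 applies: T(n) = Θ(f(n)) = O(n^4).

Answer: O(n^4) - Case 3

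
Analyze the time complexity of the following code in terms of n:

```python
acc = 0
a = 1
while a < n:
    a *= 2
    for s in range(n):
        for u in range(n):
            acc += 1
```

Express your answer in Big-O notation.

Each loop level contributes: log n × n × n. Multiplying the contributions gives O(n^2 log n).

Answer: O(n^2 log n)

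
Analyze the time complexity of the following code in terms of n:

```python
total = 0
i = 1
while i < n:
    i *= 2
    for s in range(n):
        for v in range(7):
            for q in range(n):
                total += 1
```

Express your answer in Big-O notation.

Each loop level contributes: log n × n × 1 × n. Multiplying the contributions gives O(n^2 log n).

Answer: O(n^2 log n)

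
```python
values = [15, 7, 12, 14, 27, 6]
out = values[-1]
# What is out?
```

Trace:
`values = [15, 7, 12, 14, 27, 6]` → values = [15, 7, 12, 14, 27, 6]
`out = values[-1]` → out = 6
So out = 6

Answer: 6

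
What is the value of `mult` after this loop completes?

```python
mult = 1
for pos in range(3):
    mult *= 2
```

2^3 = 8
`mult` takes the values: 1 → 2 → 4 → 8

Answer: 8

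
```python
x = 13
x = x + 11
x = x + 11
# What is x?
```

Trace:
`x = 13` → x = 13
`x = x + 11` → x = 24
`x = x + 11` → x = 35
So x = 35

Answer: 35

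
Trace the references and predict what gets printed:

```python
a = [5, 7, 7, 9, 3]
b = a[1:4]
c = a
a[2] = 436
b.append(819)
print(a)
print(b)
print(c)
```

Key concept: slice vs alias.
Step by step:
`a = [5, 7, 7, 9, 3]` → a = [5, 7, 7, 9, 3]
`b = a[1:4]` → b = [7, 7, 9]
`c = a` → c = [5, 7, 7, 9, 3] (same object as a)
`a[2] = 436` → a = [5, 7, 436, 9, 3] (same object as c); c = [5, 7, 436, 9, 3] (same object as a)
`b.append(819)` → b = [7, 7, 9, 819]
`print(a)` → prints [5, 7, 436, 9, 3]
`print(b)` → prints [7, 7, 9, 819]
`print(c)` → prints [5, 7, 436, 9, 3]

Answer:
[5, 7, 436, 9, 3]
[7, 7, 9, 819]
[5, 7, 436, 9, 3]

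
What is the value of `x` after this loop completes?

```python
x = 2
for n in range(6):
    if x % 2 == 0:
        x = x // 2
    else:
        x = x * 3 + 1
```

Collatz-style transformation from 2
`x` takes the values: 2 → 1 → 4 → 2 → 1 → 4 → 2

Answer: 2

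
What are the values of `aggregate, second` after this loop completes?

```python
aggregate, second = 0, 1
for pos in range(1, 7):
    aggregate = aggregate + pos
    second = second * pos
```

Sum and factorial of 1 to 6
`aggregate, second` takes the values: (0, 1) → (1, 1) → (3, 1) → (3, 2) → (6, 2) → (6, 6) → (10, 6) → (10, 24) → (15, 24) → (15, 120) → (21, 120) → (21, 720)

Answer: 21, 720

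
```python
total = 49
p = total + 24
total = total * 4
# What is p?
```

Trace:
`total = 49` → total = 49
`p = total + 24` → p = 73
`total = total * 4` → total = 196
So p = 73

Answer: 73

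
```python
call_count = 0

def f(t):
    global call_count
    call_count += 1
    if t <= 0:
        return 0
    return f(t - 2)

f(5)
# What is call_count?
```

Linear recursion stepping by 2: 4 calls from t=5 down to ≤0.

Answer: 4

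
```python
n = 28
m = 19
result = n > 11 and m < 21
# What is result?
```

Trace:
`n = 28` → n = 28
`m = 19` → m = 19
`result = n > 11 and m < 21` → result = True
So result = True

Answer: True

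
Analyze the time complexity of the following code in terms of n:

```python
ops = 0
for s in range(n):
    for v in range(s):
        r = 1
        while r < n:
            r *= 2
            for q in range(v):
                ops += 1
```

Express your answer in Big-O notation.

Each loop level contributes: n × n × log n × n. Multiplying the contributions gives O(n^3 log n).

Answer: O(n^3 log n)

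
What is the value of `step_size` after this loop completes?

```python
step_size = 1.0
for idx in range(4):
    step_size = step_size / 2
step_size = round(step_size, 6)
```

Halving LR 4 times: 1 / 2^4
`step_size` takes the values: 1.0 → 0.5 → 0.25 → 0.125 → 0.0625

Answer: 0.0625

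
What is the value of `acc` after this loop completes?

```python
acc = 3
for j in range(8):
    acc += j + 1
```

Start at 3, add 1 to 8 = 39
`acc` takes the values: 3 → 4 → 6 → 9 → 13 → 18 → 24 → 31 → 39

Answer: 39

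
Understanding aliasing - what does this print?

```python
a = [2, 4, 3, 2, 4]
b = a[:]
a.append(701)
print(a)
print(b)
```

Key concept: slice [:] creates copy.
Step by step:
`a = [2, 4, 3, 2, 4]` → a = [2, 4, 3, 2, 4]
`b = a[:]` → b = [2, 4, 3, 2, 4]
`a.append(701)` → a = [2, 4, 3, 2, 4, 701]
`print(a)` → prints [2, 4, 3, 2, 4, 701]
`print(b)` → prints [2, 4, 3, 2, 4]

Answer:
[2, 4, 3, 2, 4, 701]
[2, 4, 3, 2, 4]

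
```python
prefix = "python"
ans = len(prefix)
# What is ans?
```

Trace:
`prefix = "python"` → prefix = 'python'
`ans = len(prefix)` → ans = 6
So ans = 6

Answer: 6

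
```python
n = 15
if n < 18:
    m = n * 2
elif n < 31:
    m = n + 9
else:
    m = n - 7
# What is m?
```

Trace:
`n = 15` → n = 15
`if n < 18: ...` → n < 18 is True → m = 30
So m = 30

Answer: 30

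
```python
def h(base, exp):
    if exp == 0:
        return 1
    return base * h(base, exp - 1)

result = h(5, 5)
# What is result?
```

h(5, 5) = 5 * 5 * 5 * 5 * 5 = 3125

Answer: 3125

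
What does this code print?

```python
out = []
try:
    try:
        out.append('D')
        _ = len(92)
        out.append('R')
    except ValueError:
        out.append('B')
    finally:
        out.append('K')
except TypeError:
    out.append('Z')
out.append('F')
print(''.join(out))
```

Execution trace: 'D' (try body) → 'K' (finally) → 'Z' (outer except TypeError) → 'F' (after the try/except). Output: DKZF

Answer: DKZF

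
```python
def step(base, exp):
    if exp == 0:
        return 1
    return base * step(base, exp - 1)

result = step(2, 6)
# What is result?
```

step(2, 6) = 2 * 2 * 2 * 2 * 2 * 2 = 64

Answer: 64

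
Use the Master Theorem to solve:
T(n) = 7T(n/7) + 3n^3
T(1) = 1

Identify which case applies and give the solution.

a=7, b=7, f(n)=3n^3. log_7(7) = 1. Since c=3 > 1 and the regularity condition holds (7(n/7)^3 = (7/7^3)n^3 with 7/7^3 < 1), Case 3 applies: T(n) = Θ(f(n)) = O(n^3).

Answer: O(n^3) - Case 3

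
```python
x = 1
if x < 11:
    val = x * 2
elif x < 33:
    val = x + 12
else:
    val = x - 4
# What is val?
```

Trace:
`x = 1` → x = 1
`if x < 11: ...` → x < 11 is True → val = 2
So val = 2

Answer: 2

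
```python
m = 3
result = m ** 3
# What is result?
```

Trace:
`m = 3` → m = 3
`result = m ** 3` → result = 27
So result = 27

Answer: 27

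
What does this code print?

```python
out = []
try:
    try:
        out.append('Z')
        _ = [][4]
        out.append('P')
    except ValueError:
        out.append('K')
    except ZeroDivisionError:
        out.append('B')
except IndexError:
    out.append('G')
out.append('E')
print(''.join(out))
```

Execution trace: 'Z' (try body) → 'G' (outer except IndexError) → 'E' (after the try/except). Output: ZGE

Answer: ZGE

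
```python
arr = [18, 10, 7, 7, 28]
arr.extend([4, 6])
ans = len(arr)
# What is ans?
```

Trace:
`arr = [18, 10, 7, 7, 28]` → arr = [18, 10, 7, 7, 28]
`arr.extend([4, 6])` → arr = [18, 10, 7, 7, 28, 4, 6]
`ans = len(arr)` → ans = 7
So ans = 7

Answer: 7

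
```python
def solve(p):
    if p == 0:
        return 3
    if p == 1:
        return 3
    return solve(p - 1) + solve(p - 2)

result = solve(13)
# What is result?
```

Build up from base cases: solve(0)=3, solve(1)=3, solve(2)=6, solve(3)=9, solve(4)=15, solve(5)=24, solve(6)=39, ..., solve(13)=1131

Answer: 1131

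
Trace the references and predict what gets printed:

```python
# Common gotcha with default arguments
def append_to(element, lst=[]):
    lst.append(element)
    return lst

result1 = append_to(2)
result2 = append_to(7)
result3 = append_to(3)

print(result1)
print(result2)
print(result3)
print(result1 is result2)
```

Key concept: mutable default argument gotcha.
Step by step:
`result1 = append_to(2)` → result1 = [2]
`result2 = append_to(7)` → result1 = [2, 7] (same object as result2); result2 = [2, 7] (same object as result1)
`result3 = append_to(3)` → result1 = [2, 7, 3] (same object as result2, result3); result2 = [2, 7, 3] (same object as result1, result3); result3 = [2, 7, 3] (same object as result1, result2)
`print(result1)` → prints [2, 7, 3]
`print(result2)` → prints [2, 7, 3]
`print(result3)` → prints [2, 7, 3]
`print(result1 is result2)` → prints True

Answer:
[2, 7, 3]
[2, 7, 3]
[2, 7, 3]
True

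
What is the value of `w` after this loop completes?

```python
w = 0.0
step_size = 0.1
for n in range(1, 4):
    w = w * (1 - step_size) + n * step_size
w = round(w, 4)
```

Moving average with lr=0.1
`w` takes the values: 0.0 → 0.1 → 0.29 → 0.561

Answer: 0.561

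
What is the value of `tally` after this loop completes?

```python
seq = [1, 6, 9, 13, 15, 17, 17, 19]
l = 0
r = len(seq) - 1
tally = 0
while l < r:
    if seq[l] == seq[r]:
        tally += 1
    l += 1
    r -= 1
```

Count matching pairs from ends
`tally` takes the values: 0

Answer: 0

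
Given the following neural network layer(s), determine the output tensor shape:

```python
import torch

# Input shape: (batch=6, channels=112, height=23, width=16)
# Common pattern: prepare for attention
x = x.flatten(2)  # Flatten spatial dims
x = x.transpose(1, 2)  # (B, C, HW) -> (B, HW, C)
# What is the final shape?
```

Input: (6, 112, 23, 16) -> after flatten(2): (6, 112, 368) -> Output: (6, 368, 112)

Answer: (6, 368, 112)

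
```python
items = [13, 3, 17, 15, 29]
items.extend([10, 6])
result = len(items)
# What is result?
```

Trace:
`items = [13, 3, 17, 15, 29]` → items = [13, 3, 17, 15, 29]
`items.extend([10, 6])` → items = [13, 3, 17, 15, 29, 10, 6]
`result = len(items)` → result = 7
So result = 7

Answer: 7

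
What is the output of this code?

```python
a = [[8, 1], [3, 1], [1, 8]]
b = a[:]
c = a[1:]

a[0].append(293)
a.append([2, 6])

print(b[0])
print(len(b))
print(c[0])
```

Key concept: slice with nested mutation.
Step by step:
`a = [[8, 1], [3, 1], [1, 8]]` → a = [[8, 1], [3, 1], [1, 8]]
`b = a[:]` → b = [[8, 1], [3, 1], [1, 8]]
`c = a[1:]` → c = [[3, 1], [1, 8]]
`a[0].append(293)` → a = [[8, 1, 293], [3, 1], [1, 8]]; b = [[8, 1, 293], [3, 1], [1, 8]]
`a.append([2, 6])` → a = [[8, 1, 293], [3, 1], [1, 8], [2, 6]]
`print(b[0])` → prints [8, 1, 293]
`print(len(b))` → prints 3
`print(c[0])` → prints [3, 1]

Answer:
[8, 1, 293]
3
[3, 1]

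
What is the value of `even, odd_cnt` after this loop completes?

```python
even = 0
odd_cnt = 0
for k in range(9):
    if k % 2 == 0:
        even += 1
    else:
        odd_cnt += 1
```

Count evens and odds in range(9)
`even, odd_cnt` takes the values: (0, 0) → (1, 0) → (1, 1) → (2, 1) → (2, 2) → (3, 2) → (3, 3) → (4, 3) → (4, 4) → (5, 4)

Answer: 5, 4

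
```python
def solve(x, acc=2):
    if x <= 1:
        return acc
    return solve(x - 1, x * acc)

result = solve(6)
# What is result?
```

Accumulator trace (n, acc): (6, 2) -> (5, 12) -> (4, 60) -> (3, 240) -> (2, 720) -> (1, 1440) -> return 1440

Answer: 1440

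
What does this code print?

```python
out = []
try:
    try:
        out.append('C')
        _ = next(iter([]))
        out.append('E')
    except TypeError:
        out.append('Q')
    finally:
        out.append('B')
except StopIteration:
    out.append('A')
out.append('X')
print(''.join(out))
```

Execution trace: 'C' (try body) → 'B' (finally) → 'A' (outer except StopIteration) → 'X' (after the try/except). Output: CBAX

Answer: CBAX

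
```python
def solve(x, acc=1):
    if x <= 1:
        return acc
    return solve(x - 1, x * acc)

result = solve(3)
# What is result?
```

Accumulator trace (n, acc): (3, 1) -> (2, 3) -> (1, 6) -> return 6

Answer: 6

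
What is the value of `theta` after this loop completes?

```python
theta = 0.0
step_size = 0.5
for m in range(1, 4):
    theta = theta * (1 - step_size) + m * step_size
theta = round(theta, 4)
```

Moving average with lr=0.5
`theta` takes the values: 0.0 → 0.5 → 1.25 → 2.125

Answer: 2.125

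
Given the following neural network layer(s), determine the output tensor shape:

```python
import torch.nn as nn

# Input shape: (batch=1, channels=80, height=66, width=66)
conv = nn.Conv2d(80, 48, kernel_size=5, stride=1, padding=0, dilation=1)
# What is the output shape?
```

Input: (1, 80, 66, 66) -> Output: (1, 48, 62, 62)

Answer: (1, 48, 62, 62)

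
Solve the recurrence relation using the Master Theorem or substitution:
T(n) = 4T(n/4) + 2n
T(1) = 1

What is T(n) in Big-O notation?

By Master Theorem: a=4, b=4, f(n)=2n. Since log_4(4) = 1 and f(n) = Θ(n^1), Case 2 applies. T(n) = O(n log n).

Answer: O(n log n)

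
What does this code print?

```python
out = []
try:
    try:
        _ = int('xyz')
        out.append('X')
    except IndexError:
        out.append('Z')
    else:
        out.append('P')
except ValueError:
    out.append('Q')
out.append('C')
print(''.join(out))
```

Execution trace: 'Q' (outer except ValueError) → 'C' (after the try/except). Output: QC

Answer: QC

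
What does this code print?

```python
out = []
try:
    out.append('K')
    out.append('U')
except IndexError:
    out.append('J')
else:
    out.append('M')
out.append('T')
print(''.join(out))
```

Execution trace: 'K' (try body) → 'U' (try body, no exception) → 'M' (else) → 'T' (after the try/except). Output: KUMT

Answer: KUMT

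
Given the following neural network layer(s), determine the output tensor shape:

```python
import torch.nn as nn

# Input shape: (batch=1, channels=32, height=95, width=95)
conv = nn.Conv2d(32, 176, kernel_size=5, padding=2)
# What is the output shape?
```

Input: (1, 32, 95, 95) -> Output: (1, 176, 95, 95)

Answer: (1, 176, 95, 95)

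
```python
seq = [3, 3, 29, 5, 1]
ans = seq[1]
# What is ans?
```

Trace:
`seq = [3, 3, 29, 5, 1]` → seq = [3, 3, 29, 5, 1]
`ans = seq[1]` → ans = 3
So ans = 3

Answer: 3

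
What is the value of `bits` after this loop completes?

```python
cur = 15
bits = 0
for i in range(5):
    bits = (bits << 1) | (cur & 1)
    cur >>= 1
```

Reverse lowest 5 bits of 15
`bits` takes the values: 0 → 1 → 3 → 7 → 15 → 30

Answer: 30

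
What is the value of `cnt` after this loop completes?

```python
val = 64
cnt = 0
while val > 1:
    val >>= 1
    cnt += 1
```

Count right shifts until 1
`cnt` takes the values: 0 → 1 → 2 → 3 → 4 → 5 → 6

Answer: 6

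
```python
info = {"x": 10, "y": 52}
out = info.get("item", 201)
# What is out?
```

Trace:
`info = {"x": 10, "y": 52}` → info = {'x': 10, 'y': 52}
`out = info.get("item", 201)` → out = 201
So out = 201

Answer: 201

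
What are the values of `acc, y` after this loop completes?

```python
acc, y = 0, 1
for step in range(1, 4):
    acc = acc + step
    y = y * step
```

Sum and factorial of 1 to 3
`acc, y` takes the values: (0, 1) → (1, 1) → (3, 1) → (3, 2) → (6, 2) → (6, 6)

Answer: 6, 6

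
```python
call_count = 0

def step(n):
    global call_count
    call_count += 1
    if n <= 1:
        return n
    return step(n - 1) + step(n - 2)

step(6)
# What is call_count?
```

Calls(n) = 1 + Calls(n-1) + Calls(n-2); Calls(0)=Calls(1)=1. For n=6 this gives 25.

Answer: 25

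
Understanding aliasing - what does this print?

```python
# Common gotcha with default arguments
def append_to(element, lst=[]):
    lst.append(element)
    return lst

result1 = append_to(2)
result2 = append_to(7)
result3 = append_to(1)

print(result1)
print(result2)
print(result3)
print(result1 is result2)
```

Key concept: mutable default argument gotcha.
Step by step:
`result1 = append_to(2)` → result1 = [2]
`result2 = append_to(7)` → result1 = [2, 7] (same object as result2); result2 = [2, 7] (same object as result1)
`result3 = append_to(1)` → result1 = [2, 7, 1] (same object as result2, result3); result2 = [2, 7, 1] (same object as result1, result3); result3 = [2, 7, 1] (same object as result1, result2)
`print(result1)` → prints [2, 7, 1]
`print(result2)` → prints [2, 7, 1]
`print(result3)` → prints [2, 7, 1]
`print(result1 is result2)` → prints True

Answer:
[2, 7, 1]
[2, 7, 1]
[2, 7, 1]
True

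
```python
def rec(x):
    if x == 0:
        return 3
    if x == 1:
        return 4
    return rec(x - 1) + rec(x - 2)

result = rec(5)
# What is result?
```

Build up from base cases: rec(0)=3, rec(1)=4, rec(2)=7, rec(3)=11, rec(4)=18, rec(5)=29

Answer: 29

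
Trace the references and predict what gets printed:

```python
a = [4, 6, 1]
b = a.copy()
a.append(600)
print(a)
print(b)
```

Key concept: list.copy() creates independent copy.
Step by step:
`a = [4, 6, 1]` → a = [4, 6, 1]
`b = a.copy()` → b = [4, 6, 1]
`a.append(600)` → a = [4, 6, 1, 600]
`print(a)` → prints [4, 6, 1, 600]
`print(b)` → prints [4, 6, 1]

Answer:
[4, 6, 1, 600]
[4, 6, 1]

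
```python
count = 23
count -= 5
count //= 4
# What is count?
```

Trace:
`count = 23` → count = 23
`count -= 5` → count = 18
`count //= 4` → count = 4
So count = 4

Answer: 4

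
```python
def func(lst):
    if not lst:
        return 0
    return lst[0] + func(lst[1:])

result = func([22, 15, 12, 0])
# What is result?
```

22 + 15 + 12 + 0 + 0 = 49

Answer: 49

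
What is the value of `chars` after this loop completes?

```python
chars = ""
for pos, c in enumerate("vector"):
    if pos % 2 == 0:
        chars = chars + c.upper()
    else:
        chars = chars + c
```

Uppercase even positions in 'vector'
`chars` takes the values: "" → "V" → "Ve" → "VeC" → "VeCt" → "VeCtO" → "VeCtOr"

Answer: "VeCtOr"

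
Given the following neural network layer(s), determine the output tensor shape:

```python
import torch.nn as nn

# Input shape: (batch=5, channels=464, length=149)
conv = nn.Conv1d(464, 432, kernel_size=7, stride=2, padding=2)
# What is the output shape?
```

Input: (5, 464, 149) -> Output: (5, 432, 74)

Answer: (5, 432, 74)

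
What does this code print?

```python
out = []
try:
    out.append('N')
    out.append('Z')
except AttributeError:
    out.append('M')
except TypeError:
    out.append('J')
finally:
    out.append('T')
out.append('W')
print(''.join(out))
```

Execution trace: 'N' (try body) → 'Z' (try body, no exception) → 'T' (finally) → 'W' (after the try/except). Output: NZTW

Answer: NZTW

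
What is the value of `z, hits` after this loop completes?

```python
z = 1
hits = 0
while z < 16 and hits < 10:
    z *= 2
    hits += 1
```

Double until >= 16 or 10 iterations
`z, hits` takes the values: (1, 0) → (2, 0) → (2, 1) → (4, 1) → (4, 2) → (8, 2) → (8, 3) → (16, 3) → (16, 4)

Answer: 16, 4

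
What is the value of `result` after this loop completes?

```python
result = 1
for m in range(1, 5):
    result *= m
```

4! = 24
`result` takes the values: 1 → 2 → 6 → 24

Answer: 24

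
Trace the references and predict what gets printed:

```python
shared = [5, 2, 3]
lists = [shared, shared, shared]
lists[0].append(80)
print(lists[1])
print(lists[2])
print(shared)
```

Key concept: list of same reference.
Step by step:
`shared = [5, 2, 3]` → shared = [5, 2, 3]
`lists = [shared, shared, shared]` → lists = [[5, 2, 3], [5, 2, 3], [5, 2, 3]]
`lists[0].append(80)` → shared = [5, 2, 3, 80]; lists = [[5, 2, 3, 80], [5, 2, 3, 80], [5, 2, 3, 80]]
`print(lists[1])` → prints [5, 2, 3, 80]
`print(lists[2])` → prints [5, 2, 3, 80]
`print(shared)` → prints [5, 2, 3, 80]

Answer:
[5, 2, 3, 80]
[5, 2, 3, 80]
[5, 2, 3, 80]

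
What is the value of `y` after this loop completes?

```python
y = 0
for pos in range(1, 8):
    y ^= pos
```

XOR of 1 to 7
`y` takes the values: 0 → 1 → 3 → 0 → 4 → 1 → 7 → 0

Answer: 0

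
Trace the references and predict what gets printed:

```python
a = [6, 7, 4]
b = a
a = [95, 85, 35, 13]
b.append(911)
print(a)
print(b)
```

Key concept: rebinding vs mutation: a is rebound to a new list, b still points at the original.
Step by step:
`a = [6, 7, 4]` → a = [6, 7, 4]
`b = a` → b = [6, 7, 4] (same object as a)
`a = [95, 85, 35, 13]` → a = [95, 85, 35, 13]
`b.append(911)` → b = [6, 7, 4, 911]
`print(a)` → prints [95, 85, 35, 13]
`print(b)` → prints [6, 7, 4, 911]

Answer:
[95, 85, 35, 13]
[6, 7, 4, 911]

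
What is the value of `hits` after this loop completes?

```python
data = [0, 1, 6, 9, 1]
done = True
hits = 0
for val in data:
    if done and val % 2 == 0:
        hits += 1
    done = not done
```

Count even values at even positions
`hits` takes the values: 0 → 1 → 2

Answer: 2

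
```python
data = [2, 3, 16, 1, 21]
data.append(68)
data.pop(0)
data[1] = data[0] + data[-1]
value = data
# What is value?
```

Trace:
`data = [2, 3, 16, 1, 21]` → data = [2, 3, 16, 1, 21]
`data.append(68)` → data = [2, 3, 16, 1, 21, 68]
`data.pop(0)` → data = [3, 16, 1, 21, 68]
`data[1] = data[0] + data[-1]` → data = [3, 71, 1, 21, 68]
`value = data` → value = [3, 71, 1, 21, 68]
So value = [3, 71, 1, 21, 68]

Answer: [3, 71, 1, 21, 68]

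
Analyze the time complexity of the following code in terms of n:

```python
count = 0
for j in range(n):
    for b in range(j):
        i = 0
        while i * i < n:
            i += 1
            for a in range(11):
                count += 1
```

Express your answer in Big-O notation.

Each loop level contributes: n × n × √n × 1. Multiplying the contributions gives O(n^2√n).

Answer: O(n^2√n)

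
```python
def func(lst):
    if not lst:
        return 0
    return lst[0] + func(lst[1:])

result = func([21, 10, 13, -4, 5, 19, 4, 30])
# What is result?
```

21 + 10 + 13 + (-4) + 5 + 19 + 4 + 30 + 0 = 98

Answer: 98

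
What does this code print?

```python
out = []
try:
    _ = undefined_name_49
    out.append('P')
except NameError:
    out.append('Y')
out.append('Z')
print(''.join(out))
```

Execution trace: 'Y' (except NameError) → 'Z' (after the try/except). Output: YZ

Answer: YZ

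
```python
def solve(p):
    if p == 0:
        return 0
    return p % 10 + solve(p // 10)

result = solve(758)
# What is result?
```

Sum of digits of 758: 8 + 5 + 7 = 20

Answer: 20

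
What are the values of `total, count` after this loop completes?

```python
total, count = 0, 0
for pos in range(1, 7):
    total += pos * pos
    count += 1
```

Sum of squares and count
`total, count` takes the values: (0, 0) → (1, 0) → (1, 1) → (5, 1) → (5, 2) → (14, 2) → (14, 3) → (30, 3) → (30, 4) → (55, 4) → (55, 5) → (91, 5) → (91, 6)

Answer: 91, 6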